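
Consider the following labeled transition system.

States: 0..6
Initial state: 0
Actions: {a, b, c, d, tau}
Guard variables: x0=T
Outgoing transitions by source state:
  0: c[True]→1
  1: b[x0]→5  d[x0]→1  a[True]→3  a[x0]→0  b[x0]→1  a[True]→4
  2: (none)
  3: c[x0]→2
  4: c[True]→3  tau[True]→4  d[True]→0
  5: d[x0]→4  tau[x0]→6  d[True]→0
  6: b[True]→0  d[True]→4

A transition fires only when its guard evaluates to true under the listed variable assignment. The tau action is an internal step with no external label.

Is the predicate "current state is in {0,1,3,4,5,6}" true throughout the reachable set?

Inv-set: {0,1,3,4,5,6}
Reach set: {0,1,2,3,4,5,6}
  0: ok
  1: ok
  2: outside
  3: ok
  4: ok
  5: ok
  6: ok
reach 2 via c·a·c — violates

Answer: INVARIANT VIOLATED at state 2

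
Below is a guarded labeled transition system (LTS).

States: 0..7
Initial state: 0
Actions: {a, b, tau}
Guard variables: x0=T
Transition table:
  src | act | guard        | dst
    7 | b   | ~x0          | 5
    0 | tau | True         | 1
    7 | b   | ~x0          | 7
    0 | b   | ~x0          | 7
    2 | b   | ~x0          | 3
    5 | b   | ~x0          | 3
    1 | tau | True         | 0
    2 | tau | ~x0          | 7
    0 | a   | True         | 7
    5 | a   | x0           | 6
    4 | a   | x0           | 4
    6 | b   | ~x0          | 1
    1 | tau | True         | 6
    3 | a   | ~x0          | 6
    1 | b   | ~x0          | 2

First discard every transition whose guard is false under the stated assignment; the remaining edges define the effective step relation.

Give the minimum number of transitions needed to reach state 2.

Answer: UNREACHABLE

Working:
BFS to 2:
  depth 0: {0}
  depth 1: {1,7}
  depth 2: {6}
2 never appears.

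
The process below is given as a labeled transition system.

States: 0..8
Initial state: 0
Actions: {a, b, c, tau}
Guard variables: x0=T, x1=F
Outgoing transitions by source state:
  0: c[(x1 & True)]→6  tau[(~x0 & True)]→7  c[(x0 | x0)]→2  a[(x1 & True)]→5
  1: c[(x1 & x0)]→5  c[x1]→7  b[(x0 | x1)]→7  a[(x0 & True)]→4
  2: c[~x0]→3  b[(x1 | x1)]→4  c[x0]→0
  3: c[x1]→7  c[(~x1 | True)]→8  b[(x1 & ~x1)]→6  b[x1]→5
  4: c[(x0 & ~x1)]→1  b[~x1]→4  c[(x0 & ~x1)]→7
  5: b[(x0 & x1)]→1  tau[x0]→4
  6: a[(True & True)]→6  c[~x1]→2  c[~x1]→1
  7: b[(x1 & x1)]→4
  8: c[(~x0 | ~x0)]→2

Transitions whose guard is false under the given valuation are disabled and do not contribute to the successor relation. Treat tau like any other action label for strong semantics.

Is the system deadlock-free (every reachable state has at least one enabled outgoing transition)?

Reach set: {0,2}
  0: c→2  [1 out]
  2: c→0  [1 out]

Answer: DEADLOCK-FREE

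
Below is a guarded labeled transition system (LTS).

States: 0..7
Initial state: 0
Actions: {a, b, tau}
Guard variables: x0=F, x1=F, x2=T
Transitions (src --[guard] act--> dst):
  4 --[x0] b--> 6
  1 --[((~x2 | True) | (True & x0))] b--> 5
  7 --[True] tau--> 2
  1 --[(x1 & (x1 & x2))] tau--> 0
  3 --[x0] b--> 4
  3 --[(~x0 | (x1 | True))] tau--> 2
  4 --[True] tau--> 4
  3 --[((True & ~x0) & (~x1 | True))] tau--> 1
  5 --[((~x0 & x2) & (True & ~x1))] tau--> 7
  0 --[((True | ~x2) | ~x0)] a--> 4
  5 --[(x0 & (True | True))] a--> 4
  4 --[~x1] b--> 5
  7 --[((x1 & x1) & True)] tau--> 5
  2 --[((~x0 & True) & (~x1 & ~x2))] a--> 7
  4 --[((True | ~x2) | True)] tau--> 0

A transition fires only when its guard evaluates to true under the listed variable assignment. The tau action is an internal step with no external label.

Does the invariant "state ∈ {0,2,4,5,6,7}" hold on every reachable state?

Safe = {0,2,4,5,6,7}
R = {0,2,4,5,7}
  0: ok
  2: ok
  4: ok
  5: ok
  7: ok

Answer: INVARIANT HOLDS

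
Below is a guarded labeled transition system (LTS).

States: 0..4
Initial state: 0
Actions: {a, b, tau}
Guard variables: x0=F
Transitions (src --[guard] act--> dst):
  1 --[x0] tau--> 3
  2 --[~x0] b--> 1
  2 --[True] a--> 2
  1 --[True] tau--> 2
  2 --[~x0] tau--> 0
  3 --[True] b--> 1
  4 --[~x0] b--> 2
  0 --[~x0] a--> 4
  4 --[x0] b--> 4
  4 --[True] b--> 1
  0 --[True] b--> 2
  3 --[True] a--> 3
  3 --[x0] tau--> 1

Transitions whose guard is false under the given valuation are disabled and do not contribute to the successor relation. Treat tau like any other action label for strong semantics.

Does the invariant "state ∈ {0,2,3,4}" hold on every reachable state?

Answer: INVARIANT VIOLATED at state 1

Trace:
Safe = {0,2,3,4}
Reachable = {0,1,2,4}
  0: safe
  1: ✗ unsafe
  2: safe
  4: safe
reach 1 via a·b — violates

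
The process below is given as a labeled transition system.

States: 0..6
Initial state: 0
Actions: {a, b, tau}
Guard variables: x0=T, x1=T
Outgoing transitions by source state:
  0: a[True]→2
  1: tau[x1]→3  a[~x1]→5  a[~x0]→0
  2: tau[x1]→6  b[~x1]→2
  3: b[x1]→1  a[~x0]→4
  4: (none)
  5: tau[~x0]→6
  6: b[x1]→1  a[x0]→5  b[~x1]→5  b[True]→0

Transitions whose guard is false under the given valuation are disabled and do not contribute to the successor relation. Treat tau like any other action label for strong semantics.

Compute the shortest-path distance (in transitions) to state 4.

Answer: UNREACHABLE

Working:
Breadth-first toward 4:
  Layer 0: {0}
  Layer 1: {2}
  Layer 2: {6}
  Layer 3: {1,5}
  Layer 4: {3}
4 never appears.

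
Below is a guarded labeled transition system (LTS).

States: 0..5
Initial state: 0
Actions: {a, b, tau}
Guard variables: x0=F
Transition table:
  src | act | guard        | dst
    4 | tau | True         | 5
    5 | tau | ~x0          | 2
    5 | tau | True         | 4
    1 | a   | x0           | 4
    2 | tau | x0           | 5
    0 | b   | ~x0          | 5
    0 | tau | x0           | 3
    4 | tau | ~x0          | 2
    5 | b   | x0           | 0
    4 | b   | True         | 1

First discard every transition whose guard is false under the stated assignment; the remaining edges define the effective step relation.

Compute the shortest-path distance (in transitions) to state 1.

BFS to 1:
  L0 = {0}
  L1 = {5}
  L2 = {2,4}
  L3 = {1}
first hit 1 at d=3 via b·tau·b

Answer: 3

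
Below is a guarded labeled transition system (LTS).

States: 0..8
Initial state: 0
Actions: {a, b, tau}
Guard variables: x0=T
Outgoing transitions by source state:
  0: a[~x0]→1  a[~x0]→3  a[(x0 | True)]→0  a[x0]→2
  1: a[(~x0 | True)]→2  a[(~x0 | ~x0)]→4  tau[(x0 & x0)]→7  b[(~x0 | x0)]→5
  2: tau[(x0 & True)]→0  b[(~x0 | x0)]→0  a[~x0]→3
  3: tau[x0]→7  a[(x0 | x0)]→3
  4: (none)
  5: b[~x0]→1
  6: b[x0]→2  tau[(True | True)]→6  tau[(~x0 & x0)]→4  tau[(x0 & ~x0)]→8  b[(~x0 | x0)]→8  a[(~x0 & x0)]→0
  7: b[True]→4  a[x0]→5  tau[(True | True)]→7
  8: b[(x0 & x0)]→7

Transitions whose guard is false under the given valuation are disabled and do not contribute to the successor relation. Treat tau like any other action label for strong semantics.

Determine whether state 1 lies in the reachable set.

Answer: UNREACHABLE

Trace:
16 transition(s) survive guard evaluation.
L0 = {0}
L1 = {2}  now seen {0,2}
Reachable = {0,2}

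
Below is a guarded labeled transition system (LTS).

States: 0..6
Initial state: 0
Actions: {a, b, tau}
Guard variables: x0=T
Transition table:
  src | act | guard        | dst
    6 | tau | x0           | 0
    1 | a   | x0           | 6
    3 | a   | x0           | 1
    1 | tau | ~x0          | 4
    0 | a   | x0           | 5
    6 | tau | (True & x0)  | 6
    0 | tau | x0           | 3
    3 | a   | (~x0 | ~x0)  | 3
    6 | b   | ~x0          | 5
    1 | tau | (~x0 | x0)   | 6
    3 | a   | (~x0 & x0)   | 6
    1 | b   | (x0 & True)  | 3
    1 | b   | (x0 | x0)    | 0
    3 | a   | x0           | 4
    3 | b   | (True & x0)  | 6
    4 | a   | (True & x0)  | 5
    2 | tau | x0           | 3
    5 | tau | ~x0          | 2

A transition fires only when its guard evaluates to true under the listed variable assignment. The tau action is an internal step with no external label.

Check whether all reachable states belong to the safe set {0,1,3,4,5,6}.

Safe = {0,1,3,4,5,6}
Reachable = {0,1,3,4,5,6}
  0: safe
  1: safe
  3: safe
  4: safe
  5: safe
  6: safe

Answer: INVARIANT HOLDS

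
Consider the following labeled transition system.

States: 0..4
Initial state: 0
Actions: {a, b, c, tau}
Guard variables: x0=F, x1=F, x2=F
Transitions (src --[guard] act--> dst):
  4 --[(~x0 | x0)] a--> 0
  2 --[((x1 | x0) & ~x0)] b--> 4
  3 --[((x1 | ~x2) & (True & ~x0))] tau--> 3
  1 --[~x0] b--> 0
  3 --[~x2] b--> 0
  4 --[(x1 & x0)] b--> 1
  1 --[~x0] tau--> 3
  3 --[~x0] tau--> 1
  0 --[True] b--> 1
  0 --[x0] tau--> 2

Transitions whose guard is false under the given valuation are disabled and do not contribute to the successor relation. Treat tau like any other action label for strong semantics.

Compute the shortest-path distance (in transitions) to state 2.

Breadth-first toward 2:
  depth 0: {0}
  depth 1: {1}
  depth 2: {3}
2 never appears.

Answer: UNREACHABLE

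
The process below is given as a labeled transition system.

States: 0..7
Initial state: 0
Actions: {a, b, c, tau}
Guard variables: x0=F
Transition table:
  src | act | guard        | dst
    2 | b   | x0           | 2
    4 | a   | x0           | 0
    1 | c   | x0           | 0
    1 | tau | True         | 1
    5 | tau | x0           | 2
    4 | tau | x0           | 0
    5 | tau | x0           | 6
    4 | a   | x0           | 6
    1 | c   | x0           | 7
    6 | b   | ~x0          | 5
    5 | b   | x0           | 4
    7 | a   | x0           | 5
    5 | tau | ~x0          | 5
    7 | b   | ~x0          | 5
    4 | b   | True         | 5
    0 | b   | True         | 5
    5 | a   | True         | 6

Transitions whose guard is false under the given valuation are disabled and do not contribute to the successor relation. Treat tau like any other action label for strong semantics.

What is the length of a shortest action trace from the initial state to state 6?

Answer: 2

Working:
Breadth-first toward 6:
  Layer 0: {0}
  Layer 1: {5}
  Layer 2: {6}
first hit 6 at d=2 via b·a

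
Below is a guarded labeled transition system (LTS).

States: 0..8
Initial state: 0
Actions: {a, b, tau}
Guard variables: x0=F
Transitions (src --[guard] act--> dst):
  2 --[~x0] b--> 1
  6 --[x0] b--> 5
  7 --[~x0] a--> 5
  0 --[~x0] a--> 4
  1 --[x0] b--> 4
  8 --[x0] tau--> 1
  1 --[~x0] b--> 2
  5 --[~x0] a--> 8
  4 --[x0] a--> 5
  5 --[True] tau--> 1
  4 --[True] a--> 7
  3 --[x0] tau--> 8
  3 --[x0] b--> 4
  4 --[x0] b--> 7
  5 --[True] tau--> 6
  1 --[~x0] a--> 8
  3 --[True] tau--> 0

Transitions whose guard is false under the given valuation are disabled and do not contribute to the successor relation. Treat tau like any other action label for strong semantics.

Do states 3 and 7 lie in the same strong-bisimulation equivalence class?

Bisimulation quotient by refinement:
  P[0] = {{0,1,2,3,4,5,6,7,8}}
  P[1] = {{0,4,7},{1},{2},{3},{5},{6,8}}
  P[2] = {{0,4},{1},{2},{3},{5},{6,8},{7}}
  P[3] = {{0},{1},{2},{3},{4},{5},{6,8},{7}}
Fixed point at round 4; 8 class(es).
[3]={3}  [7]={7}

Answer: NOT BISIMILAR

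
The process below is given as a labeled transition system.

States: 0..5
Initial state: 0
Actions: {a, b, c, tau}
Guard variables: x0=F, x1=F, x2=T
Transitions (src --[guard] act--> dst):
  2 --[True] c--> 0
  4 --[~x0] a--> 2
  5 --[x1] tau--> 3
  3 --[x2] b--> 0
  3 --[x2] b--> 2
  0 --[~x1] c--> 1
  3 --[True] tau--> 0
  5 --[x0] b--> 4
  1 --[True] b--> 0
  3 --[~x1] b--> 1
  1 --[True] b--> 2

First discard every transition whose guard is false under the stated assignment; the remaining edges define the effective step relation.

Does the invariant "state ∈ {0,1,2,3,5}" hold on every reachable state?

Allowed set {0,1,2,3,5}
Reach set: {0,1,2}
  0: safe
  1: safe
  2: safe

Answer: INVARIANT HOLDS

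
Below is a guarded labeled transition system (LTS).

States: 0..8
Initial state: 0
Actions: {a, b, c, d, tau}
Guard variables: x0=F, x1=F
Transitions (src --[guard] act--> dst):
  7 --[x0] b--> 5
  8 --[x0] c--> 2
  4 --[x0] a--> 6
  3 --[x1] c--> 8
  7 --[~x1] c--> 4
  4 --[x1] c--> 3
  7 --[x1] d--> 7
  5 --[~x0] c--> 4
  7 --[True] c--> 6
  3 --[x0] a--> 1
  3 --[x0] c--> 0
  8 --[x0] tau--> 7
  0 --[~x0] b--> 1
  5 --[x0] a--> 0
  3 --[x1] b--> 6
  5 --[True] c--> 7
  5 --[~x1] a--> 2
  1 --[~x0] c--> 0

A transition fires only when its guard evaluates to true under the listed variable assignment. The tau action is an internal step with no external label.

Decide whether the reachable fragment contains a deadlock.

Reach set: {0,1}
  0: b→1  [1 out]
  1: c→0  [1 out]

Answer: DEADLOCK-FREE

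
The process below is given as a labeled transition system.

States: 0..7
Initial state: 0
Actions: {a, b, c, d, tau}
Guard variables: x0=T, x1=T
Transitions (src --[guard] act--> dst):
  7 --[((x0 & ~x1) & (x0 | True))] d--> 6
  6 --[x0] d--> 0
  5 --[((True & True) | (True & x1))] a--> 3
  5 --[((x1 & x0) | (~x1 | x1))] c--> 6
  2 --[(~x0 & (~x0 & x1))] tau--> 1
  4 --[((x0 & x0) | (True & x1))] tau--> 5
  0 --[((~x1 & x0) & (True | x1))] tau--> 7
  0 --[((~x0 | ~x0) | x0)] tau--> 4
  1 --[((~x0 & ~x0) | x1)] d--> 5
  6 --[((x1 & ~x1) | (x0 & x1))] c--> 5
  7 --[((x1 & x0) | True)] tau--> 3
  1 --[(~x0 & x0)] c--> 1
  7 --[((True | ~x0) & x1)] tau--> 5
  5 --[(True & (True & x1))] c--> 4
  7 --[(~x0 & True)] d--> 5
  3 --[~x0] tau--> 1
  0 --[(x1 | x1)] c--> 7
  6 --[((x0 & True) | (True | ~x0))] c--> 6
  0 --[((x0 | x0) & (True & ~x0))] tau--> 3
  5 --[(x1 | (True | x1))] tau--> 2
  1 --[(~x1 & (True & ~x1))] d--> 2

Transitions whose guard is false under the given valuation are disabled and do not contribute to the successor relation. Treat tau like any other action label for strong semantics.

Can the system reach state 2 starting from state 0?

Answer: REACHABLE

Trace:
Guard filter leaves 13 enabled edge(s).
L0 = {0}
L1 = {4,7}  now seen {0,4,7}
L2 = {3,5}  now seen {0,3,4,5,7}
L3 = {2,6}  now seen {0,2,3,4,5,6,7}
Reachable = {0,2,3,4,5,6,7}
witness 2: tau·tau·tau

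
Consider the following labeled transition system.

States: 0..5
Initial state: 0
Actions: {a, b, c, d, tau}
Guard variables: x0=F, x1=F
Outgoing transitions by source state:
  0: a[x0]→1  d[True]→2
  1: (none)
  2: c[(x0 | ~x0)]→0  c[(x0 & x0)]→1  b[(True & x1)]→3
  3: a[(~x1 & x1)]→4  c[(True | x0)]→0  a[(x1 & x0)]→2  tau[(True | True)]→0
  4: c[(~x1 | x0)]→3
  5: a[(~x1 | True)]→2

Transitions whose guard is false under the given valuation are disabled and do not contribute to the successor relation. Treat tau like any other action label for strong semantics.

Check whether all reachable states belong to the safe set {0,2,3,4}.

Answer: INVARIANT HOLDS

Trace:
Safe = {0,2,3,4}
R = {0,2}
  0: safe
  2: safe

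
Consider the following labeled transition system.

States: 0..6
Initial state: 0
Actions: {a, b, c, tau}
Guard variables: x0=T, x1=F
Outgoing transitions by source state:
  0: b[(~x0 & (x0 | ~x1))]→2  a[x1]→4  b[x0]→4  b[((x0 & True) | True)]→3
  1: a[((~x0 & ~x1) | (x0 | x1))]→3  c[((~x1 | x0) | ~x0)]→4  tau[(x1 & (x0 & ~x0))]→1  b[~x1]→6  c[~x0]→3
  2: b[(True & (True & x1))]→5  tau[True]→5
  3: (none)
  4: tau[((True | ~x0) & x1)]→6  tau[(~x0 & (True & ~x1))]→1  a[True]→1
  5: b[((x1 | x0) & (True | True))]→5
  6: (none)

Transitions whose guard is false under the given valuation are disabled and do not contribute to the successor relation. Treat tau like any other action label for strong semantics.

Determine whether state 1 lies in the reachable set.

Answer: REACHABLE

Trace:
8 transition(s) survive guard evaluation.
depth 0: {0}
depth 1: {3,4}  cumulative {0,3,4}
depth 2: {1}  cumulative {0,1,3,4}
depth 3: {6}  cumulative {0,1,3,4,6}
Reach set: {0,1,3,4,6}
trace reaching 1: b·a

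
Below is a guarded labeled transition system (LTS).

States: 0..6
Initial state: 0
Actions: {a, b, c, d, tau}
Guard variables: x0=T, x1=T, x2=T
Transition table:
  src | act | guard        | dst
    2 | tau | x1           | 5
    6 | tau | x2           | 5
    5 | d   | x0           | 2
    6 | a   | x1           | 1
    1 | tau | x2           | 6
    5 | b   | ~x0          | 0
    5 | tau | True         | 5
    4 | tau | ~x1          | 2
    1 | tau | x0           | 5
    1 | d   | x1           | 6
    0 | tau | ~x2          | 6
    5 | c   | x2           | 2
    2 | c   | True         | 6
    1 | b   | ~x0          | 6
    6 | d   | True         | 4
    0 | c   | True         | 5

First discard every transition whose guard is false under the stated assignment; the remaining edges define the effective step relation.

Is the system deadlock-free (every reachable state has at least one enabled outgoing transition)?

Answer: DEADLOCK at state 4

Trace:
R = {0,1,2,4,5,6}
  0: c→5  [1 out]
  1: d→6  tau→5  tau→6  [3 out]
  2: c→6  tau→5  [2 out]
  4: ∅  [no exit]
  5: c→2  d→2  tau→5  [3 out]
  6: a→1  d→4  tau→5  [3 out]
trace reaching 4: c·d·c·d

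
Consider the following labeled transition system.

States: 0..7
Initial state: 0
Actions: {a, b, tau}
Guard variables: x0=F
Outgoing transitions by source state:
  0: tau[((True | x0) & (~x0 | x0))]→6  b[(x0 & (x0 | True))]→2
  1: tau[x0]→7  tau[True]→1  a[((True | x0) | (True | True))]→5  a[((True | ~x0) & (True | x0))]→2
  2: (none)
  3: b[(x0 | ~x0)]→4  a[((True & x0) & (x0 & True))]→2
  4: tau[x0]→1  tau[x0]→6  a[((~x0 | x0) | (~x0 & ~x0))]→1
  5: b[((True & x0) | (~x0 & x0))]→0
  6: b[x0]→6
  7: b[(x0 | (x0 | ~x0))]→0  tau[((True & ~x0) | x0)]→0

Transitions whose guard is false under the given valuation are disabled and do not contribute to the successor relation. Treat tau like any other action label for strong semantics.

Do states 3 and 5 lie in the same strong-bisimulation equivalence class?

Answer: NOT BISIMILAR

Analysis:
Compute ~ classes (split until stable):
  π0 = {{0,1,2,3,4,5,6,7}}
  π1 = {{0},{1},{2,5,6},{3},{4},{7}}
stable after 2 split(s): 6 block(s)
[3]={3}  [5]={2,5,6}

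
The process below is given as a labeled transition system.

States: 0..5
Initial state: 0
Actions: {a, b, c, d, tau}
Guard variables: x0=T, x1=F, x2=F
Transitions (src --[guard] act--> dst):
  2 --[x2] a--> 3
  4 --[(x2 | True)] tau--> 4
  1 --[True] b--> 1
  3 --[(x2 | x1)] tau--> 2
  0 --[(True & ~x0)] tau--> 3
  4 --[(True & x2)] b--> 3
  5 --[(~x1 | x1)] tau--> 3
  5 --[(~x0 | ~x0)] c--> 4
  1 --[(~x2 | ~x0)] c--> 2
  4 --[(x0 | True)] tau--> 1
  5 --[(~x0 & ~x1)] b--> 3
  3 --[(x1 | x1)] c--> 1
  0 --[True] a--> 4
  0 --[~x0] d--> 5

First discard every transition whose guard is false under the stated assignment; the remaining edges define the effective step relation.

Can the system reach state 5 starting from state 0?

Answer: UNREACHABLE

Trace:
Guard filter leaves 6 enabled edge(s).
L0 = {0}
L1 = {4}  cumulative {0,4}
L2 = {1}  cumulative {0,1,4}
L3 = {2}  cumulative {0,1,2,4}
R = {0,1,2,4}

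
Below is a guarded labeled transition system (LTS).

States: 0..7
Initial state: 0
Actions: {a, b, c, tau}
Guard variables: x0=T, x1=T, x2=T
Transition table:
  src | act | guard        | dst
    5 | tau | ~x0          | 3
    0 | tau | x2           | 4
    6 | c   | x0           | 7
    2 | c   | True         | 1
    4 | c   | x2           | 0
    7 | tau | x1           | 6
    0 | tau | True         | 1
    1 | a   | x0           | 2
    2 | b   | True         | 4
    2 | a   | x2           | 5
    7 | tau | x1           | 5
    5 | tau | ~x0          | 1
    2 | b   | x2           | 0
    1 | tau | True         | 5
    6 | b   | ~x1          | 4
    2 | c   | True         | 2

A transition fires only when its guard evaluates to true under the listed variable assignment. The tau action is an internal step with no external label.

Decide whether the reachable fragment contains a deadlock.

Reachable = {0,1,2,4,5}
  0: tau→1  tau→4  [2 exit(s)]
  1: a→2  tau→5  [2 exit(s)]
  2: a→5  b→0  b→4  c→1  c→2  [5 exit(s)]
  4: c→0  [1 exit(s)]
  5: ∅  [no exit]
Path to 5: tau·tau

Answer: DEADLOCK at state 5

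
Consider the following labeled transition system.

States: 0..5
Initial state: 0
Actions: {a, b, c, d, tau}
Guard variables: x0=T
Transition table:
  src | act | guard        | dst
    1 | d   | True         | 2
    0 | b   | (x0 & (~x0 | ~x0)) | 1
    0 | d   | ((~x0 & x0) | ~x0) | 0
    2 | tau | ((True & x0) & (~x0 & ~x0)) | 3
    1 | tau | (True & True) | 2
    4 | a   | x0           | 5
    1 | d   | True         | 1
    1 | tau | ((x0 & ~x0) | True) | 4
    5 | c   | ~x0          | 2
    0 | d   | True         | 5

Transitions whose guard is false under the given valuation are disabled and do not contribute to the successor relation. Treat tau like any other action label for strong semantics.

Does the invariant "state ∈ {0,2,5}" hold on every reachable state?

Inv-set: {0,2,5}
Reach set: {0,5}
  0: ok
  5: ok

Answer: INVARIANT HOLDS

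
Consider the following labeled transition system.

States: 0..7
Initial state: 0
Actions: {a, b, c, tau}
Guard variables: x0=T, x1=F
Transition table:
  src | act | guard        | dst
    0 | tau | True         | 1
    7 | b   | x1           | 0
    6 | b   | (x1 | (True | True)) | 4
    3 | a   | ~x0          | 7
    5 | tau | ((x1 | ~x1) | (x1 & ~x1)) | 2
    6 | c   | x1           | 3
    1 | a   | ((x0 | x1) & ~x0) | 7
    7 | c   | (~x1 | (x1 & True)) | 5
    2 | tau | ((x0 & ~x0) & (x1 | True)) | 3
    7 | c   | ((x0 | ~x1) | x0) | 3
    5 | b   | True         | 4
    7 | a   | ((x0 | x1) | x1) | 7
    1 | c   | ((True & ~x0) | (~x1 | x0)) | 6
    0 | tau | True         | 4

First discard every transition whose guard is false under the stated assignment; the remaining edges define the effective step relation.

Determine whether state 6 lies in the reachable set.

Answer: REACHABLE

Analysis:
Guard filter leaves 9 enabled edge(s).
depth 0: {0}
depth 1: {1,4}  total {0,1,4}
depth 2: {6}  total {0,1,4,6}
Reach set: {0,1,4,6}
witness 6: tau·c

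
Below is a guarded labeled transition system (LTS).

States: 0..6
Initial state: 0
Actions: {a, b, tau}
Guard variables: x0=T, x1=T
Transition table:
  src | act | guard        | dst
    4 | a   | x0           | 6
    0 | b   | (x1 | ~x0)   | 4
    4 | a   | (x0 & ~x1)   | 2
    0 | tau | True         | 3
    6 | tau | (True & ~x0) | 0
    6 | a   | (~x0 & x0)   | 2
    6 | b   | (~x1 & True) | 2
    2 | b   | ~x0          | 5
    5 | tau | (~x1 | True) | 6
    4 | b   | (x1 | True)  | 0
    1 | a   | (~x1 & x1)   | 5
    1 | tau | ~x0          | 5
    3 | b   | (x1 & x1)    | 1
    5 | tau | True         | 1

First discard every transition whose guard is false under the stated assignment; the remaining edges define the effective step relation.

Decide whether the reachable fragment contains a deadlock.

Reach set: {0,1,3,4,6}
  0: b→4  tau→3  [2 out]
  1: ∅  [no exit]
  3: b→1  [1 out]
  4: a→6  b→0  [2 out]
  6: ∅  [no exit]
witness 1: tau·b

Answer: DEADLOCK at state 1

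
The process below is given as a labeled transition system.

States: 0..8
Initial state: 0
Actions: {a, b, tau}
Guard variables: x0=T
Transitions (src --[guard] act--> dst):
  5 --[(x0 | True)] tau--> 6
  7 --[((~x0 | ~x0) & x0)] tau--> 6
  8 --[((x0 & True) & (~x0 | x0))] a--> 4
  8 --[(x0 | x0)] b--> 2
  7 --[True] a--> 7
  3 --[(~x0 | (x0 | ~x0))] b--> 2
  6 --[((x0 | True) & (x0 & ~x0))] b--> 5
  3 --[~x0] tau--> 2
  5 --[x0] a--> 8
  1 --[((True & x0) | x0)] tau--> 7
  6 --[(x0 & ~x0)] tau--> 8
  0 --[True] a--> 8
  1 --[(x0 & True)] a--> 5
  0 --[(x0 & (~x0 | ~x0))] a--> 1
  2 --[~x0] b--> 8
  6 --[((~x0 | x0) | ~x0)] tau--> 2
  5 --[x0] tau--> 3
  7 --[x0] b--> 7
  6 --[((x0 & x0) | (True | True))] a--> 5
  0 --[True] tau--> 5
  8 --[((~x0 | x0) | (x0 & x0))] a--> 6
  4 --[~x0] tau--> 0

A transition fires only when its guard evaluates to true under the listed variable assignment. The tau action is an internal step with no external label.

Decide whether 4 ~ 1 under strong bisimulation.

Bisimulation quotient by refinement:
  round 0: {{0,1,2,3,4,5,6,7,8}}
  round 1: {{0,1,5,6},{2,4},{3},{7,8}}
  round 2: {{0},{1},{2,4},{3},{5},{6},{7},{8}}
8 equivalence class(es) (converged in 3)
4∈{2,4}, 1∈{1}

Answer: NOT BISIMILAR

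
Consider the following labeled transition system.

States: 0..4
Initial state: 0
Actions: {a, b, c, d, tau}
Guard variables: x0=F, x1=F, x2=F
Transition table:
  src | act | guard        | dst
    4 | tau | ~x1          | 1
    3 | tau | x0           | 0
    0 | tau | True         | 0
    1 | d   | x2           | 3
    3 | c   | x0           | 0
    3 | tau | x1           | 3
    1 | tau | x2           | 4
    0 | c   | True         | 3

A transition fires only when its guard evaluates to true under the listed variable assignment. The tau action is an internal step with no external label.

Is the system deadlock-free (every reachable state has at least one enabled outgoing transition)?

Reach set: {0,3}
  0: c→3  tau→0  [2 out]
  3: ∅  [deadlock]
trace reaching 3: c

Answer: DEADLOCK at state 3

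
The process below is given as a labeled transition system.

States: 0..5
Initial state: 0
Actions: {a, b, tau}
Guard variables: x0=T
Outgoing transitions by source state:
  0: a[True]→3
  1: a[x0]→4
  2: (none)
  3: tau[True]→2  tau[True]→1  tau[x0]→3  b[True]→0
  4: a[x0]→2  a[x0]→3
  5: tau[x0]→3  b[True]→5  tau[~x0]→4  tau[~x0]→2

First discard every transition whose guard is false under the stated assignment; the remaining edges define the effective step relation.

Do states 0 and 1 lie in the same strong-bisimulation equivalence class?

Answer: NOT BISIMILAR

Analysis:
Refine partition for ~:
  round 0: {{0,1,2,3,4,5}}
  round 1: {{0,1,4},{2},{3,5}}
  round 2: {{0},{1},{2},{3},{4},{5}}
Fixed point at round 3; 6 class(es).
class of 0: {0}; class of 1: {1}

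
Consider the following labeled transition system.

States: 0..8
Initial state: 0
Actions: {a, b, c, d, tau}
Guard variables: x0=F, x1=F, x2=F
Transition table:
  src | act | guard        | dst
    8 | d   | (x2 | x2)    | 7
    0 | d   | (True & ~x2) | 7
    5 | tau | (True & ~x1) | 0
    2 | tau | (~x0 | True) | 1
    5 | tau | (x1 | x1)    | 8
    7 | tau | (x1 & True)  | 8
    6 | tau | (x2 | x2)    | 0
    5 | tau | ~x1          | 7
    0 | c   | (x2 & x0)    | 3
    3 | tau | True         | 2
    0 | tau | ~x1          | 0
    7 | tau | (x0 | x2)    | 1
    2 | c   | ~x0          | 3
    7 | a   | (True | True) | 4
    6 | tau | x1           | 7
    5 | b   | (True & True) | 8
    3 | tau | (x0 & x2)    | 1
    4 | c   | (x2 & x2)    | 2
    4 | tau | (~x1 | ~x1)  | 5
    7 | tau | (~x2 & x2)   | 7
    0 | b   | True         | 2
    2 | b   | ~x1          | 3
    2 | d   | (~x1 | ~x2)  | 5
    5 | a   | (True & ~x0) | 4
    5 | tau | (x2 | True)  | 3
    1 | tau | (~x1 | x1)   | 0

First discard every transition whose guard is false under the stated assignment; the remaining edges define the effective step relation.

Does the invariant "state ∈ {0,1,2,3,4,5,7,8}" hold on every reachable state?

Inv-set: {0,1,2,3,4,5,7,8}
Reach set: {0,1,2,3,4,5,7,8}
  0: ok
  1: ok
  2: ok
  3: ok
  4: ok
  5: ok
  7: ok
  8: ok

Answer: INVARIANT HOLDS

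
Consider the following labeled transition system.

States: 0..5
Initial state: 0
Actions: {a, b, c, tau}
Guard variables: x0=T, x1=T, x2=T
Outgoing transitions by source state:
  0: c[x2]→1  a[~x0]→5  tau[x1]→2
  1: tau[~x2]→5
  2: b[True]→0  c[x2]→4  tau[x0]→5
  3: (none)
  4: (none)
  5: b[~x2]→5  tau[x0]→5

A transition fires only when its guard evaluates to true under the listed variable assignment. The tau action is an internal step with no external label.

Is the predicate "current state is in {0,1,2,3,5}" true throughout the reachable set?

Answer: INVARIANT VIOLATED at state 4

Trace:
Allowed set {0,1,2,3,5}
R = {0,1,2,4,5}
  0: ✓
  1: ✓
  2: ✓
  4: outside
  5: ✓
counterexample path to 4: tau·c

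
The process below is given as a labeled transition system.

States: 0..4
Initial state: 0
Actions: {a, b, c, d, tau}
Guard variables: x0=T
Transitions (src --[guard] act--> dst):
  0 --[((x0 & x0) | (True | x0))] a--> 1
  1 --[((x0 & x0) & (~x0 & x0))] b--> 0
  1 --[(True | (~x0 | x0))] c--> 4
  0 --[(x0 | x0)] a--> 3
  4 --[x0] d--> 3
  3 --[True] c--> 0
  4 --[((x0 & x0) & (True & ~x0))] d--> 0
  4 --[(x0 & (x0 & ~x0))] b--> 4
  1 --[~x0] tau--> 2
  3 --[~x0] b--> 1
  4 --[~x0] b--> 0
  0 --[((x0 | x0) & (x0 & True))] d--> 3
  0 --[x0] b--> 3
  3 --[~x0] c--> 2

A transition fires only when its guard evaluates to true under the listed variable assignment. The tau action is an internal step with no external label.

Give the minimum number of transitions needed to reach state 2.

Answer: UNREACHABLE

Analysis:
Breadth-first toward 2:
  Layer 0: {0}
  Layer 1: {1,3}
  Layer 2: {4}
2 never appears.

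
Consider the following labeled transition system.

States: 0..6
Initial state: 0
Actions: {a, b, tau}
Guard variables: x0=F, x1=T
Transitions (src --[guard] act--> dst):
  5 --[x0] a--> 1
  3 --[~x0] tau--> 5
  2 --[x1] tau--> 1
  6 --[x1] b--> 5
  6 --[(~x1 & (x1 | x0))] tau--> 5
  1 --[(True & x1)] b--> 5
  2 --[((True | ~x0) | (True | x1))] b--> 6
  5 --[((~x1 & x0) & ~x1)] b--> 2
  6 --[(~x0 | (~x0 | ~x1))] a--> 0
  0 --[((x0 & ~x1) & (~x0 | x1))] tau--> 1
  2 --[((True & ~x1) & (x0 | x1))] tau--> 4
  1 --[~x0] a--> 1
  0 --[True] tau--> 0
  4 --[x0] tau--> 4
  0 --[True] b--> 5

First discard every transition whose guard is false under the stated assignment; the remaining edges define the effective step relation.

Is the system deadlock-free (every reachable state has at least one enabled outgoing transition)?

Answer: DEADLOCK at state 5

Working:
Reach set: {0,5}
  0: b→5  tau→0  [deg 2]
  5: ∅  [no exit]
Path to 5: b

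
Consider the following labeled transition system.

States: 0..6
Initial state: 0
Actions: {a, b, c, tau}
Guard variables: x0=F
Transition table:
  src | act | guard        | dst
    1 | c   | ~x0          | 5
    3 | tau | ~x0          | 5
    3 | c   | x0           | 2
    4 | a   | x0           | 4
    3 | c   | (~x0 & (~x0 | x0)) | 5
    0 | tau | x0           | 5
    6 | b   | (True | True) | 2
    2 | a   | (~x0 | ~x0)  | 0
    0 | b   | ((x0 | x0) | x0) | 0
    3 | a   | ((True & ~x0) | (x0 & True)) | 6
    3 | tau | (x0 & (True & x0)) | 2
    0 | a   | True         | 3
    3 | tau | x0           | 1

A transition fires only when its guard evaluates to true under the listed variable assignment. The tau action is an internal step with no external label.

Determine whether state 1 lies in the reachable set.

Guard filter leaves 7 enabled edge(s).
Layer 0: {0}
Layer 1: {3}  total {0,3}
Layer 2: {5,6}  total {0,3,5,6}
Layer 3: {2}  total {0,2,3,5,6}
Reach set: {0,2,3,5,6}

Answer: UNREACHABLE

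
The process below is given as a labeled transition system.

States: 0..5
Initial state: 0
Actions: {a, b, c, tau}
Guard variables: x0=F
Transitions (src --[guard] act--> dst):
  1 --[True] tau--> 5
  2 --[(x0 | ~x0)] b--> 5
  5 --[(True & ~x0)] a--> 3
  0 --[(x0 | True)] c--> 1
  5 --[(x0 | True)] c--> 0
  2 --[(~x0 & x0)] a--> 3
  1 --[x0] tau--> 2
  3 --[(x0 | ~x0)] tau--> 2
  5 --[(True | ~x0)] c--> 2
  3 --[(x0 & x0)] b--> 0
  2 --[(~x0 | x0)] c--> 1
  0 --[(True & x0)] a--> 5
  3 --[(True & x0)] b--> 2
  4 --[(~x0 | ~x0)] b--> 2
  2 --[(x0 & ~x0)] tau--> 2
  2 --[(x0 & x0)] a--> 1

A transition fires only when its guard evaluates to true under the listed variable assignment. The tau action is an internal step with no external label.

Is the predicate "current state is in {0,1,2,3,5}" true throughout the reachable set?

Answer: INVARIANT HOLDS

Trace:
Safe = {0,1,2,3,5}
Reachable = {0,1,2,3,5}
  0: ✓
  1: ✓
  2: ✓
  3: ✓
  5: ✓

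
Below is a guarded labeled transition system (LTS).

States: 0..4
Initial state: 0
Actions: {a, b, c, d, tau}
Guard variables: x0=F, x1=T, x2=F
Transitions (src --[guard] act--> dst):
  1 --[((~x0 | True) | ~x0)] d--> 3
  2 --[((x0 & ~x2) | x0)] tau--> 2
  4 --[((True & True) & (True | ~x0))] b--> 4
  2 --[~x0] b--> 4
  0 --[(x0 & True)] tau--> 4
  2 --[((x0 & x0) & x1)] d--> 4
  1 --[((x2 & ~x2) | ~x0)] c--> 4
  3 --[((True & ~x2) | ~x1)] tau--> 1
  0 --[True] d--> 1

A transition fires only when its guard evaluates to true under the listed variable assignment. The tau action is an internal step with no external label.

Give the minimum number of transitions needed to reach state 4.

Answer: 2

Working:
Layered search for 4:
  depth 0: {0}
  depth 1: {1}
  depth 2: {3,4}
depth(4)=2, e.g. d·c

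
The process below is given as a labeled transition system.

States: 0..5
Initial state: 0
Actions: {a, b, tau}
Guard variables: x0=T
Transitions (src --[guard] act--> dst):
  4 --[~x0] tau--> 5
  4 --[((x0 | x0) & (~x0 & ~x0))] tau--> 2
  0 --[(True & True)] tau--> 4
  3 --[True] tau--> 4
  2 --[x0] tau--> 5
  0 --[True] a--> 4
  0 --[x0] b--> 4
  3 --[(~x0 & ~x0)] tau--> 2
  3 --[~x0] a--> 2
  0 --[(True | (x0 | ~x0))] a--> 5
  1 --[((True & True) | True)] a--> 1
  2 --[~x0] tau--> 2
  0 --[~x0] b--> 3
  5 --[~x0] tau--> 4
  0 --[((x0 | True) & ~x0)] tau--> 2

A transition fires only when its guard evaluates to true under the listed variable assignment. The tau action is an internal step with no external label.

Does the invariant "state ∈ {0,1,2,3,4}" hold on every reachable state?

Safe = {0,1,2,3,4}
R = {0,4,5}
  0: safe
  4: safe
  5: VIOLATES
counterexample path to 5: a

Answer: INVARIANT VIOLATED at state 5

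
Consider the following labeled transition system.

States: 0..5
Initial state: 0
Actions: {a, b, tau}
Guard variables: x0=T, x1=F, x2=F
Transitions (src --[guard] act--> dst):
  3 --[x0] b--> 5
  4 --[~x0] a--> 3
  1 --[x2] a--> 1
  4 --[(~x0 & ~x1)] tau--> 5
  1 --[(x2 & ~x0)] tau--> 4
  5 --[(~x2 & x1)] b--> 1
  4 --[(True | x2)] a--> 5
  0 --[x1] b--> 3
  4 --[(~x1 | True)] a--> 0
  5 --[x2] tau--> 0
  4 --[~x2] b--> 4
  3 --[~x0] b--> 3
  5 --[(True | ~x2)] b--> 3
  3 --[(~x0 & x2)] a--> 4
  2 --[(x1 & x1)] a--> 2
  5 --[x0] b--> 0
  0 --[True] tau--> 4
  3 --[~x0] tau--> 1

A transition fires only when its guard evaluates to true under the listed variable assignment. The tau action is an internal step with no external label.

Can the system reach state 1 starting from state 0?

Answer: UNREACHABLE

Working:
7 transition(s) survive guard evaluation.
L0 = {0}
L1 = {4}  total {0,4}
L2 = {5}  total {0,4,5}
L3 = {3}  total {0,3,4,5}
R = {0,3,4,5}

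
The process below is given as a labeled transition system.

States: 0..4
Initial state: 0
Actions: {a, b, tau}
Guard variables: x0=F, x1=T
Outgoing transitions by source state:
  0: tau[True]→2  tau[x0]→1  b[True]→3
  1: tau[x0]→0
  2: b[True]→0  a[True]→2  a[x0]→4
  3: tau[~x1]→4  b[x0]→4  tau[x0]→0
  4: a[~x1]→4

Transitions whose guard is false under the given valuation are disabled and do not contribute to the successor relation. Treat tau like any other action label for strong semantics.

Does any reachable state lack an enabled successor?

R = {0,2,3}
  0: b→3  tau→2  [2 out]
  2: a→2  b→0  [2 out]
  3: ∅  [STUCK]
witness 3: b

Answer: DEADLOCK at state 3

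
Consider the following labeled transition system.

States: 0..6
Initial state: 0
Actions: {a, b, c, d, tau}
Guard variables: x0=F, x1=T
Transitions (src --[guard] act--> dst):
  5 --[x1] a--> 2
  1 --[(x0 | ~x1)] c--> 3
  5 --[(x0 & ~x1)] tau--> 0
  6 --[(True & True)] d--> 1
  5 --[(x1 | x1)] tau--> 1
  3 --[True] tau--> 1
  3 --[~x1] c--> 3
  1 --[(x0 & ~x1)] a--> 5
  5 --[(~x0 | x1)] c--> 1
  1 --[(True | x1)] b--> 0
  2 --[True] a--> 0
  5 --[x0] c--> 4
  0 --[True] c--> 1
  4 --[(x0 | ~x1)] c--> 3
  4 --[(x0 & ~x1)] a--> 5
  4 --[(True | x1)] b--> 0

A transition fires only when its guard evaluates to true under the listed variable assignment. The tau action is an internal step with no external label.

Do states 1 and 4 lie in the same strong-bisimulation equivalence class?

Answer: BISIMILAR

Trace:
Bisimulation quotient by refinement:
  round 0: {{0,1,2,3,4,5,6}}
  round 1: {{0},{1,4},{2},{3},{5},{6}}
stable after 2 split(s): 6 block(s)
[1]={1,4}  [4]={1,4}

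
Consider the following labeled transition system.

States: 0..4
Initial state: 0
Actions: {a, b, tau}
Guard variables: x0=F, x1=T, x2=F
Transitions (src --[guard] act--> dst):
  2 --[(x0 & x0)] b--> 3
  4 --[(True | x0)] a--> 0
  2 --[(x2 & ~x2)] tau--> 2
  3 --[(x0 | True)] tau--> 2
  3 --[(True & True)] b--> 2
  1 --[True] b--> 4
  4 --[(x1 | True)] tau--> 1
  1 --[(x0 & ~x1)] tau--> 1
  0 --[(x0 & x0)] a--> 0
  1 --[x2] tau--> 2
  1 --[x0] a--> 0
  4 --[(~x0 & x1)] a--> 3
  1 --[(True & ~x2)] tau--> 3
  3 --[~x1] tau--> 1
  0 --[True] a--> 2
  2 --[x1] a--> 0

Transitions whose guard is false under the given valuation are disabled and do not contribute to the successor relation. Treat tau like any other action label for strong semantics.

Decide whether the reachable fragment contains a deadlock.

R = {0,2}
  0: a→2  [1 exit(s)]
  2: a→0  [1 exit(s)]

Answer: DEADLOCK-FREE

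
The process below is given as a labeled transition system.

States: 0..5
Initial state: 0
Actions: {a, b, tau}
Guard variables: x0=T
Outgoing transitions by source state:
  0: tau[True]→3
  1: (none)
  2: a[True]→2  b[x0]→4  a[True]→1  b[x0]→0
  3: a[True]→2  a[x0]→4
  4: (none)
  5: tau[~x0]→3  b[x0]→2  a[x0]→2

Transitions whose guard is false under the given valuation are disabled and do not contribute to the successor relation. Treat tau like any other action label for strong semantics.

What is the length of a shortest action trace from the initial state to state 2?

Breadth-first toward 2:
  L0 = {0}
  L1 = {3}
  L2 = {2,4}
2 enters at depth 2; path tau·a

Answer: 2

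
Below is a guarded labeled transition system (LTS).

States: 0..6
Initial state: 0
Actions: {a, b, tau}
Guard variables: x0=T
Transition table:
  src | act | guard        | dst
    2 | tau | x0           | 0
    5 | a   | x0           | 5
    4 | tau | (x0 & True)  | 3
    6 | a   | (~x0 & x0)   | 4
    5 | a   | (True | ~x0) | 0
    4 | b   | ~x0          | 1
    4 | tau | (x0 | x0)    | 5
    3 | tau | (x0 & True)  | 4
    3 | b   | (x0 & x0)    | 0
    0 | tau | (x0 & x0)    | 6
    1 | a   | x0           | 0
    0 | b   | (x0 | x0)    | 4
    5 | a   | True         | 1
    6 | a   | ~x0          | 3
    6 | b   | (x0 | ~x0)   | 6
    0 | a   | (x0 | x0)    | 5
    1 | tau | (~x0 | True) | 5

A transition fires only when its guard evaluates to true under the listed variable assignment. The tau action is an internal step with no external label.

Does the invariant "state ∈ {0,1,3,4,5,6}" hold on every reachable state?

Answer: INVARIANT HOLDS

Analysis:
Inv-set: {0,1,3,4,5,6}
R = {0,1,3,4,5,6}
  0: safe
  1: safe
  3: safe
  4: safe
  5: safe
  6: safe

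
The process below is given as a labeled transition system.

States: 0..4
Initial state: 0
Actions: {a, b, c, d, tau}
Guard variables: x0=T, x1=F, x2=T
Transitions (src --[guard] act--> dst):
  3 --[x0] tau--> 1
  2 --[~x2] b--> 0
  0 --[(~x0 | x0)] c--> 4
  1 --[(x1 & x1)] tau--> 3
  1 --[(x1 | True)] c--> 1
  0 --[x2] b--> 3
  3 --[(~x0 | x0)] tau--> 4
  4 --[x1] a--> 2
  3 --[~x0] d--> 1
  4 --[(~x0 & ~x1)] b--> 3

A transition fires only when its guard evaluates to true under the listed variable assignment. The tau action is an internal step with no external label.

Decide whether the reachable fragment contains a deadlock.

R = {0,1,3,4}
  0: b→3  c→4  [2 out]
  1: c→1  [1 out]
  3: tau→1  tau→4  [2 out]
  4: ∅  [no exit]
Path to 4: c

Answer: DEADLOCK at state 4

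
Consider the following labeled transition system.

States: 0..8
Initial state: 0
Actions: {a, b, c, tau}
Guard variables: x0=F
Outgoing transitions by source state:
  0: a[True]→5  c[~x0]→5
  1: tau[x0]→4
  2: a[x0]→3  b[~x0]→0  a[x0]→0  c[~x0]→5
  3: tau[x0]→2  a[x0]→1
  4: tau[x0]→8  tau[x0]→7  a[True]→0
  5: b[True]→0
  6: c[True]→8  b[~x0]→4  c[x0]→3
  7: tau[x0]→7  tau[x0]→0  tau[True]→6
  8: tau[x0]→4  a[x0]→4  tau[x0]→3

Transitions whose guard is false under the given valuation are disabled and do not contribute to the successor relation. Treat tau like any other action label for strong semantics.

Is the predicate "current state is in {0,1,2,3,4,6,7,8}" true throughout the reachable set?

Answer: INVARIANT VIOLATED at state 5

Analysis:
Safe = {0,1,2,3,4,6,7,8}
R = {0,5}
  0: safe
  5: VIOLATES
reach 5 via a — violates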